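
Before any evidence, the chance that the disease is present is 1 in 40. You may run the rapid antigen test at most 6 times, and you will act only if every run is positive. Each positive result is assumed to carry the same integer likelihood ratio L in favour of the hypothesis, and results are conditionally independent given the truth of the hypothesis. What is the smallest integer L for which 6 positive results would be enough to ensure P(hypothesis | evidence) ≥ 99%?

Prior odds = 0.025/0.975 = 1/39.
Target odds = 0.99/0.01 = 99.
Need L⁶ ≥ 99 ÷ (1/39) = 3861.
3⁶ = 729 < 3861 ≤ 4096 = 4⁶, so L = 4.

4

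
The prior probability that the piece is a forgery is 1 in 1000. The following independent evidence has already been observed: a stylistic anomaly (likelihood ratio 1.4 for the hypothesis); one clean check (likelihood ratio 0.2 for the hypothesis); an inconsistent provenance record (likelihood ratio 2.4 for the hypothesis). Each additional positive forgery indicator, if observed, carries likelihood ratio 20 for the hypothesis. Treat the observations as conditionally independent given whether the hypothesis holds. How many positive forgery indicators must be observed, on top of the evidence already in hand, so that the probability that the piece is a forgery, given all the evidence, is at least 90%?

4

Prior odds = 0.001/0.999 = 1/999.
Combined Bayes factor of the evidence already in hand = 1.4 × 0.2 × 2.4 = 0.672.
Odds after that evidence = (1/999) × 0.672 = 28/41625.
Target odds = 0.9/0.1 = 9.
Need 20ⁿ ≥ 9 ÷ (28/41625) = 374625/28.
20³ = 8000 falls short of 374625/28 but 20⁴ = 160000 reaches it, so n = 4.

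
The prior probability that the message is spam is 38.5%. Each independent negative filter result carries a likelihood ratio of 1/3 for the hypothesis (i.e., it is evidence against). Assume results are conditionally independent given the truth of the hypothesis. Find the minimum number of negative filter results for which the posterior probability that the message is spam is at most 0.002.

6

Prior odds = 0.385/0.615 = 77/123.
Likelihood ratio per negative filter result = 1/3.
Target posterior odds = 0.002/0.998 = 1/499.
Require (1/3)ⁿ ≤ 1/499 ÷ (77/123) = 123/38423.
(1/3)⁵ = 1/243 is still above 123/38423 but (1/3)⁶ = 1/729 is at or below it, so n = 6.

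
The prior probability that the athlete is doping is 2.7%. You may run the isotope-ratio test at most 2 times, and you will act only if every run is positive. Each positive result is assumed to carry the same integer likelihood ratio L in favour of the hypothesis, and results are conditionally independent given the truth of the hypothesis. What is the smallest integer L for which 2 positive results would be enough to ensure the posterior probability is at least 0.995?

Prior odds = 0.027/0.973 = 27/973.
Target odds = 0.995/0.005 = 199.
Need L² ≥ 199 ÷ (27/973) = 193627/27.
84² = 7056 < 193627/27 ≤ 7225 = 85², so L = 85.

85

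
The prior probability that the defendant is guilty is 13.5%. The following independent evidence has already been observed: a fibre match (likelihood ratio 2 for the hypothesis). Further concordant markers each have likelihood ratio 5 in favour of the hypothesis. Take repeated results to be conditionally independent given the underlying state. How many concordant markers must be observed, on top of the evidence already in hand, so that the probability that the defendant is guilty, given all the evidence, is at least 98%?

4

Prior odds = 0.135/0.865 = 27/173.
Bayes factor of the evidence already in hand = 2.
Odds after that evidence = (27/173) × 2 = 54/173.
Target odds = 0.98/0.02 = 49.
Need 5ⁿ ≥ 49 ÷ (54/173) = 8477/54.
5³ = 125 falls short of 8477/54 but 5⁴ = 625 reaches it, so n = 4.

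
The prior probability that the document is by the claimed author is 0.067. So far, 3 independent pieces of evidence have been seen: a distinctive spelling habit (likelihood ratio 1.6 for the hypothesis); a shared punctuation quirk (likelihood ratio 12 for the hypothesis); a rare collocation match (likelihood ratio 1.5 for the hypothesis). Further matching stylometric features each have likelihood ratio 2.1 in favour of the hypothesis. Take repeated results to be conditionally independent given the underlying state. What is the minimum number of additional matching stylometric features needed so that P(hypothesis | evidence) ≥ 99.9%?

Prior odds = 0.067/0.933 = 67/933.
Combined Bayes factor of the evidence already in hand = 1.6 × 12 × 1.5 = 28.8.
Odds after that evidence = (67/933) × 28.8 = 3216/1555.
Target odds = 0.999/0.001 = 999.
Need 2.1ⁿ ≥ 999 ÷ (3216/1555) = 517815/1072.
2.1⁸ ≈378.229 falls short of 517815/1072 but 2.1⁹ ≈794.28 reaches it, so n = 9.

9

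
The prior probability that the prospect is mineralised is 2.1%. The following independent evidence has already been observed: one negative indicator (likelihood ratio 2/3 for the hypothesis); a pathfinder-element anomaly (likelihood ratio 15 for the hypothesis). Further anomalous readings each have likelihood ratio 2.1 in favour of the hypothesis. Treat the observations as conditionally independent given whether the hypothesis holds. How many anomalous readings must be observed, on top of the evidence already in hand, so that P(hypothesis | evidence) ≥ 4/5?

Prior odds = 0.021/0.979 = 21/979.
Combined Bayes factor of the evidence already in hand = (2/3) × 15 = 10.
Odds after that evidence = (21/979) × 10 = 210/979.
Target odds = 0.8/0.2 = 4.
Need 2.1ⁿ ≥ 4 ÷ (210/979) = 1958/105.
2.1³ = 9.261 falls short of 1958/105 but 2.1⁴ = 19.4481 reaches it, so n = 4.

4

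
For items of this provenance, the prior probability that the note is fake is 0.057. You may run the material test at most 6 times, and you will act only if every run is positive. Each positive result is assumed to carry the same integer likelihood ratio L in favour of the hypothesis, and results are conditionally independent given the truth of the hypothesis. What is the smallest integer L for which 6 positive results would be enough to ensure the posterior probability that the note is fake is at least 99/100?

4

Prior odds = 0.057/0.943 = 57/943.
Target odds = 0.99/0.01 = 99.
Need L⁶ ≥ 99 ÷ (57/943) = 31119/19.
3⁶ = 729 < 31119/19 ≤ 4096 = 4⁶, so L = 4.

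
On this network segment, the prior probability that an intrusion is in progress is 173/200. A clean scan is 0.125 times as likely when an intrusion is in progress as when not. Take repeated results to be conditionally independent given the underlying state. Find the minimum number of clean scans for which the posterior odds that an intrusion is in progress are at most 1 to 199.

4

Prior odds: 0.865 ÷ 0.135 = 173/27.
Likelihood ratio per clean scan = 0.125.
Target odds = 1/199.
Need (173/27) × 0.125ⁿ ≤ 1/199, i.e. 0.125ⁿ ≤ 27/34427.
0.125³ = 0.001953125 is still above 27/34427 but 0.125⁴ = 1/4096 is at or below it, so n = 4.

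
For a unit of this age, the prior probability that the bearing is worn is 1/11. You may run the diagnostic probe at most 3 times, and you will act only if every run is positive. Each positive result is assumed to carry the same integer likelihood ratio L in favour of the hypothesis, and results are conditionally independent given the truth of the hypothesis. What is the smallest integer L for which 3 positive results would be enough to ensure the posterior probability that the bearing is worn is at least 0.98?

Prior odds = (1/11)/(10/11) = 0.1.
Target odds = 0.98/0.02 = 49.
Need L³ ≥ 49 ÷ 0.1 = 490.
7³ = 343 < 490 ≤ 512 = 8³, so L = 8.

8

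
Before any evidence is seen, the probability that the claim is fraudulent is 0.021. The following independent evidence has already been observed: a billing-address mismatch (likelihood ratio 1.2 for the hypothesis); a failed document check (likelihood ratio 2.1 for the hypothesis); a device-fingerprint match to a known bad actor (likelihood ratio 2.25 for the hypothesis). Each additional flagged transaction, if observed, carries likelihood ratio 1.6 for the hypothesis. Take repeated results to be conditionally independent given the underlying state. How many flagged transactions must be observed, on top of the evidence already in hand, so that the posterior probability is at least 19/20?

Prior odds = 0.021/0.979 = 21/979.
Combined Bayes factor of the evidence already in hand = 1.2 × 2.1 × 2.25 = 5.67.
Odds after that evidence = (21/979) × 5.67 = 11907/97900.
Target odds = 0.95/0.05 = 19.
Need 1.6ⁿ ≥ 19 ÷ (11907/97900) = 1860100/11907.
1.6¹⁰ ≈109.951 falls short of 1860100/11907 but 1.6¹¹ ≈175.922 reaches it, so n = 11.

11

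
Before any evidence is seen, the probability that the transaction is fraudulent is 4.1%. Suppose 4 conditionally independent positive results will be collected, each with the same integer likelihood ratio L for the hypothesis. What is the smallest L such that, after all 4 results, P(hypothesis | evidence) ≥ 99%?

Prior odds = 0.041/0.959 = 41/959.
Target odds = 0.99/0.01 = 99.
Need L⁴ ≥ 99 ÷ (41/959) = 94941/41.
6⁴ = 1296 < 94941/41 ≤ 2401 = 7⁴, so L = 7.

7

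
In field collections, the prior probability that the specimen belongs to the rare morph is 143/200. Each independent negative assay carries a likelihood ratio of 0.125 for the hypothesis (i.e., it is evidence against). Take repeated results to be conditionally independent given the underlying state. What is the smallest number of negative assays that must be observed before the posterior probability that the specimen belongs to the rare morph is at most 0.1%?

4

Prior odds = 0.715/0.285 = 143/57.
Likelihood ratio per negative assay = 0.125.
Target odds: 0.001 ÷ 0.999 = 1/999.
Need (143/57) × 0.125ⁿ ≤ 1/999, i.e. 0.125ⁿ ≤ 19/47619.
0.125³ = 0.001953125 is still above 19/47619 but 0.125⁴ = 1/4096 is at or below it, so n = 4.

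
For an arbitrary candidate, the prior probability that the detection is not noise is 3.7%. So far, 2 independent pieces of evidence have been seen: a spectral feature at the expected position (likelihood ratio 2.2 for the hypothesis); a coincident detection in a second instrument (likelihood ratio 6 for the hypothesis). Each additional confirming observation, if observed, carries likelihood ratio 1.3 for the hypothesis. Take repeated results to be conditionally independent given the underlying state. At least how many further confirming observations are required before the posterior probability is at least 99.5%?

23

Prior odds = 0.037/0.963 = 37/963.
Combined Bayes factor of the evidence already in hand = 2.2 × 6 = 13.2.
Odds after that evidence = (37/963) × 13.2 = 814/1605.
Target odds = 0.995/0.005 = 199.
Need 1.3ⁿ ≥ 199 ÷ (814/1605) = 319395/814.
1.3²² ≈321.184 falls short of 319395/814 but 1.3²³ ≈417.539 reaches it, so n = 23.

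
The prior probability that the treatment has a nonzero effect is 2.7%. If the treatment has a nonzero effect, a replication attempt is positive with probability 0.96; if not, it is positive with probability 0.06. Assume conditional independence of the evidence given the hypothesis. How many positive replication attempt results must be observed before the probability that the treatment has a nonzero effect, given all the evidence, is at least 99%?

3

Prior odds: 0.027 ÷ 0.973 = 27/973.
Likelihood ratio of a positive = 0.96/0.06 = 16.
Target odds: 0.99 ÷ 0.01 = 99.
Need (27/973) × 16ⁿ ≥ 99, i.e. 16ⁿ ≥ 10703/3.
16² = 256 falls short of 10703/3 but 16³ = 4096 reaches it, so n = 3.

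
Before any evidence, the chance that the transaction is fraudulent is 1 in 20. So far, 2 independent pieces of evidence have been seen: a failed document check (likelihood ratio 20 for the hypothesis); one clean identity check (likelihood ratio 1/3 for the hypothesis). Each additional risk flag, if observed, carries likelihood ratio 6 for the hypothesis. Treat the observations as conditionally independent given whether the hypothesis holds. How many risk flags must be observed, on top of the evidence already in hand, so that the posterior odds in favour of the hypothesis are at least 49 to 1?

Prior odds = 0.05/0.95 = 1/19.
Combined Bayes factor of the evidence already in hand = 20 × (1/3) = 20/3.
Odds after that evidence = (1/19) × 20/3 = 20/57.
Target odds = 49.
Need 6ⁿ ≥ 49 ÷ (20/57) = 139.65.
6² = 36 falls short of 139.65 but 6³ = 216 reaches it, so n = 3.

3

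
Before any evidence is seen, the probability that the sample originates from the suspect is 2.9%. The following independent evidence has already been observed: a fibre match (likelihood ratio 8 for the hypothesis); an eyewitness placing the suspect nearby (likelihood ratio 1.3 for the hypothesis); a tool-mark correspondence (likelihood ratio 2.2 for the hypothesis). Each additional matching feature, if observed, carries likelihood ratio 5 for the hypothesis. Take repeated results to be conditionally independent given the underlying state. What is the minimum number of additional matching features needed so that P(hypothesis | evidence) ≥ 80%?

2

Prior odds = 0.029/0.971 = 29/971.
Combined Bayes factor of the evidence already in hand = 8 × 1.3 × 2.2 = 22.88.
Odds after that evidence = (29/971) × 22.88 = 16588/24275.
Target odds = 0.8/0.2 = 4.
Need 5ⁿ ≥ 4 ÷ (16588/24275) = 24275/4147.
5¹ = 5 falls short of 24275/4147 but 5² = 25 reaches it, so n = 2.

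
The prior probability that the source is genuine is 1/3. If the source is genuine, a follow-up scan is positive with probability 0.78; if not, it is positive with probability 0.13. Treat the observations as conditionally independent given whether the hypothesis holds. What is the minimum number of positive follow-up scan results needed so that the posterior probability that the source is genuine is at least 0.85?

Prior odds = (1/3)/(2/3) = 0.5.
Likelihood ratio of a positive = 0.78/0.13 = 6.
Target posterior odds = 0.85/0.15 = 17/3.
Need 0.5 × 6ⁿ ≥ 17/3, i.e. 6ⁿ ≥ 34/3.
6¹ = 6 falls short of 34/3 but 6² = 36 reaches it, so n = 2.

2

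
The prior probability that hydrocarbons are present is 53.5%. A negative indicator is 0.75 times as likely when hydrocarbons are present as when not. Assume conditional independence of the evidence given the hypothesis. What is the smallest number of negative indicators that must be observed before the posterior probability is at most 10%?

Prior odds: 0.535 ÷ 0.465 = 107/93.
Likelihood ratio per negative indicator = 0.75.
Target posterior odds = 0.1/0.9 = 1/9.
Need (107/93) × 0.75ⁿ ≤ 1/9, i.e. 0.75ⁿ ≤ 31/321.
0.75⁸ = 6561/65536 is still above 31/321 but 0.75⁹ = 19683/262144 is at or below it, so n = 9.

9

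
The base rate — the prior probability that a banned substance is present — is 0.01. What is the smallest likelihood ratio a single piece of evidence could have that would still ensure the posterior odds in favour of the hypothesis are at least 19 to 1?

Prior odds = 0.01/0.99 = 1/99.
Target odds = 19.
Required Bayes factor = 19 ÷ (1/99) = 1881.

1881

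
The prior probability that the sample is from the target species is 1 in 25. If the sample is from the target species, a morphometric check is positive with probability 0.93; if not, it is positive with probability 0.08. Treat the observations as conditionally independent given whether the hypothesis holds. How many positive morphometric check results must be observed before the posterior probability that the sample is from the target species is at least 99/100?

4

Prior odds = 0.04/0.96 = 1/24.
Likelihood ratio of a positive = 0.93/0.08 = 11.625.
Target odds: 0.99 ÷ 0.01 = 99.
Require 11.625ⁿ ≥ 99 ÷ (1/24) = 2376.
11.625³ = 804357/512 falls short of 2376 but 11.625⁴ = 74805201/4096 reaches it, so n = 4.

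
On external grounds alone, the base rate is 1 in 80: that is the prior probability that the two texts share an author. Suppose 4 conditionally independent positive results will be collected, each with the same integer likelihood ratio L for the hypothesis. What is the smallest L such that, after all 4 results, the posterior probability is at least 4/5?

Prior odds = 0.0125/0.9875 = 1/79.
Target odds = 0.8/0.2 = 4.
Need L⁴ ≥ 4 ÷ (1/79) = 316.
4⁴ = 256 < 316 ≤ 625 = 5⁴, so L = 5.

5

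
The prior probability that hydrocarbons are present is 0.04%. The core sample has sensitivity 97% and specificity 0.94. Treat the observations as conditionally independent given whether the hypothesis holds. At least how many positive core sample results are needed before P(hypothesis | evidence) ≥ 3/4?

4

Prior odds: 0.0004 ÷ 0.9996 = 1/2499.
False-positive rate = 1 − 0.94 = 0.06; likelihood ratio of a positive = 0.97/0.06 = 97/6.
Target odds: 0.75 ÷ 0.25 = 3.
Need (1/2499) × (97/6)ⁿ ≥ 3, i.e. (97/6)ⁿ ≥ 7497.
(97/6)³ = 912673/216 falls short of 7497 but (97/6)⁴ = 88529281/1296 reaches it, so n = 4.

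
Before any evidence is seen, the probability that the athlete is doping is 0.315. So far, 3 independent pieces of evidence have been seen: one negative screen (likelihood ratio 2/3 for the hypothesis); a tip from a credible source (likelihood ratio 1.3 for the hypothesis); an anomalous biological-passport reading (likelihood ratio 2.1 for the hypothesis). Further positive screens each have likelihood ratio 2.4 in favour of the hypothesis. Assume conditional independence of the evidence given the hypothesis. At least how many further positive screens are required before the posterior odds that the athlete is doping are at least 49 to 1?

5

Prior odds = 0.315/0.685 = 63/137.
Combined Bayes factor of the evidence already in hand = (2/3) × 1.3 × 2.1 = 1.82.
Odds after that evidence = (63/137) × 1.82 = 5733/6850.
Target odds = 49.
Need 2.4ⁿ ≥ 49 ÷ (5733/6850) = 6850/117.
2.4⁴ = 33.1776 falls short of 6850/117 but 2.4⁵ = 79.62624 reaches it, so n = 5.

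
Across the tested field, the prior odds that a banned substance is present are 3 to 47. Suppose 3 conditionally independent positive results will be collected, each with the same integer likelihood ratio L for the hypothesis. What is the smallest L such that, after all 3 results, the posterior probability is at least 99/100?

Prior odds = 3/47.
Target odds = 0.99/0.01 = 99.
Need L³ ≥ 99 ÷ (3/47) = 1551.
11³ = 1331 < 1551 ≤ 1728 = 12³, so L = 12.

12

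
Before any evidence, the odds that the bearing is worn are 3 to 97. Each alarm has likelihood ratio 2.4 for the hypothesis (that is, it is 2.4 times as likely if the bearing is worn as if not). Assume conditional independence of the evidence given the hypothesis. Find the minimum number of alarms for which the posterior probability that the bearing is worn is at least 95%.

Prior odds = 3/97.
Likelihood ratio per alarm = 2.4.
Target posterior odds = 0.95/0.05 = 19.
Need (3/97) × 2.4ⁿ ≥ 19, i.e. 2.4ⁿ ≥ 1843/3.
2.4⁷ = 35831808/78125 falls short of 1843/3 but 2.4⁸ = 429981696/390625 reaches it, so n = 8.

8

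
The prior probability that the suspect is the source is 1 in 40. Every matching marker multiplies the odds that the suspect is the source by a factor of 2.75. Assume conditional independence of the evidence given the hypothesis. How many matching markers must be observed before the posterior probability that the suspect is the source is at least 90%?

6

Prior odds: 0.025 ÷ 0.975 = 1/39.
Likelihood ratio per matching marker = 2.75.
Target posterior odds = 0.9/0.1 = 9.
Need (1/39) × 2.75ⁿ ≥ 9, i.e. 2.75ⁿ ≥ 351.
2.75⁵ = 161051/1024 falls short of 351 but 2.75⁶ = 1771561/4096 reaches it, so n = 6.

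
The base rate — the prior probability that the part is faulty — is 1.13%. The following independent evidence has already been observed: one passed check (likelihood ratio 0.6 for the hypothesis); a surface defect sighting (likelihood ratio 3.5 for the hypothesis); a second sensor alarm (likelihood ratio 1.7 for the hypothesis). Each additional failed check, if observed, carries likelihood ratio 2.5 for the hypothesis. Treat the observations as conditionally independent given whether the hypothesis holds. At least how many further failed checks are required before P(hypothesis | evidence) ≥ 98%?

Prior odds = 0.0113/0.9887 = 113/9887.
Combined Bayes factor of the evidence already in hand = 0.6 × 3.5 × 1.7 = 3.57.
Odds after that evidence = (113/9887) × 3.57 = 40341/988700.
Target odds = 0.98/0.02 = 49.
Need 2.5ⁿ ≥ 49 ÷ (40341/988700) = 6920900/5763.
2.5⁷ = 610.3515625 falls short of 6920900/5763 but 2.5⁸ = 390625/256 reaches it, so n = 8.

8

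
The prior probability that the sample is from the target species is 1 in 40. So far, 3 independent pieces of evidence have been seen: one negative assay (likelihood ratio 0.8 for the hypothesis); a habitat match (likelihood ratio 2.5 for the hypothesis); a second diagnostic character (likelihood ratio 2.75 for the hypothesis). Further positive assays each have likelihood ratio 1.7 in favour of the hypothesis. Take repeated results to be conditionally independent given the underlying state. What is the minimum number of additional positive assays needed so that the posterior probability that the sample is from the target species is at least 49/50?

12

Prior odds = 0.025/0.975 = 1/39.
Combined Bayes factor of the evidence already in hand = 0.8 × 2.5 × 2.75 = 5.5.
Odds after that evidence = (1/39) × 5.5 = 11/78.
Target odds = 0.98/0.02 = 49.
Need 1.7ⁿ ≥ 49 ÷ (11/78) = 3822/11.
1.7¹¹ ≈342.719 falls short of 3822/11 but 1.7¹² ≈582.622 reaches it, so n = 12.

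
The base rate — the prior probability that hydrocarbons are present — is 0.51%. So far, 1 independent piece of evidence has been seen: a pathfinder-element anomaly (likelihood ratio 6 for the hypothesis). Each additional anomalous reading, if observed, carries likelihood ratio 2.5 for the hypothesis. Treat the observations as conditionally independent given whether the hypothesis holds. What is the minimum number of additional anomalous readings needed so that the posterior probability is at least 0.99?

Prior odds = 0.0051/0.9949 = 51/9949.
Bayes factor of the evidence already in hand = 6.
Odds after that evidence = (51/9949) × 6 = 306/9949.
Target odds = 0.99/0.01 = 99.
Need 2.5ⁿ ≥ 99 ÷ (306/9949) = 109439/34.
2.5⁸ = 390625/256 falls short of 109439/34 but 2.5⁹ = 1953125/512 reaches it, so n = 9.

9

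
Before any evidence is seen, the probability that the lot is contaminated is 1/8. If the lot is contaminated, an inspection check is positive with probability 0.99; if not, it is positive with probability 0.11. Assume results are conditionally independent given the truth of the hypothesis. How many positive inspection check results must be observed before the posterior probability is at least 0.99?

3

Prior odds = 0.125/0.875 = 1/7.
Likelihood ratio of a positive = 0.99/0.11 = 9.
Target posterior odds = 0.99/0.01 = 99.
Need (1/7) × 9ⁿ ≥ 99, i.e. 9ⁿ ≥ 693.
9² = 81 falls short of 693 but 9³ = 729 reaches it, so n = 3.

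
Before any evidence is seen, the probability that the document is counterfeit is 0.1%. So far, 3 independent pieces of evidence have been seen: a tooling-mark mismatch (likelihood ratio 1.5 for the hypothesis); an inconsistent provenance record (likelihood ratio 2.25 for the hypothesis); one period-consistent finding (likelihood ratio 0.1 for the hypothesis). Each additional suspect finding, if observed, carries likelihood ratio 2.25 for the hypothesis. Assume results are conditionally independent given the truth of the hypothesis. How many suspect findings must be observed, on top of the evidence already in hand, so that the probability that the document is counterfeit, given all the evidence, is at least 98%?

Prior odds = 0.001/0.999 = 1/999.
Combined Bayes factor of the evidence already in hand = 1.5 × 2.25 × 0.1 = 0.3375.
Odds after that evidence = (1/999) × 0.3375 = 1/2960.
Target odds = 0.98/0.02 = 49.
Need 2.25ⁿ ≥ 49 ÷ (1/2960) = 145040.
2.25¹⁴ ≈85222.7 falls short of 145040 but 2.25¹⁵ ≈191751 reaches it, so n = 15.

15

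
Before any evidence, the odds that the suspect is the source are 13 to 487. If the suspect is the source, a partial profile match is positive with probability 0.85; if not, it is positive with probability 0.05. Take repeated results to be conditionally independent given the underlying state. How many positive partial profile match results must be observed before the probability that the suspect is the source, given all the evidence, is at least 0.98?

Prior odds = 13/487.
Likelihood ratio of a positive = 0.85/0.05 = 17.
Target odds: 0.98 ÷ 0.02 = 49.
Require 17ⁿ ≥ 49 ÷ (13/487) = 23863/13.
17² = 289 falls short of 23863/13 but 17³ = 4913 reaches it, so n = 3.

3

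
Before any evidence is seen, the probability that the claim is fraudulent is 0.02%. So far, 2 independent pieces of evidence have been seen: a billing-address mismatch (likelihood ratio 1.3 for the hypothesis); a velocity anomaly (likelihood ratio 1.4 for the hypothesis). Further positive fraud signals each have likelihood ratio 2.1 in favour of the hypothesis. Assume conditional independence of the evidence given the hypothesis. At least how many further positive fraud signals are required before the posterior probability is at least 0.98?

16

Prior odds = 0.0002/0.9998 = 1/4999.
Combined Bayes factor of the evidence already in hand = 1.3 × 1.4 = 1.82.
Odds after that evidence = (1/4999) × 1.82 = 91/249950.
Target odds = 0.98/0.02 = 49.
Need 2.1ⁿ ≥ 49 ÷ (91/249950) = 1749650/13.
2.1¹⁵ ≈68122.3 falls short of 1749650/13 but 2.1¹⁶ ≈143057 reaches it, so n = 16.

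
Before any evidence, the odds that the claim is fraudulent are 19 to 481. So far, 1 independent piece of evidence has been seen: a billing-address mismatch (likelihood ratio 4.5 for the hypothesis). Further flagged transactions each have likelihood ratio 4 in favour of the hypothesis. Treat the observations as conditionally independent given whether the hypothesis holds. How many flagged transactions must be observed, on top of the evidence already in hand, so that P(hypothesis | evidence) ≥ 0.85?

Prior odds = 19/481.
Bayes factor of the evidence already in hand = 4.5.
Odds after that evidence = (19/481) × 4.5 = 171/962.
Target odds = 0.85/0.15 = 17/3.
Need 4ⁿ ≥ 17/3 ÷ (171/962) = 16354/513.
4² = 16 falls short of 16354/513 but 4³ = 64 reaches it, so n = 3.

3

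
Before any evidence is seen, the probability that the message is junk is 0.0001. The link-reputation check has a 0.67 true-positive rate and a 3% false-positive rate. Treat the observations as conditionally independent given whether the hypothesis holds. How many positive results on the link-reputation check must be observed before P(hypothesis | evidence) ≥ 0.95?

Prior odds = 0.0001/0.9999 = 1/9999.
Likelihood ratio of a positive result = 0.67/0.03 = 67/3.
Target posterior odds = 0.95/0.05 = 19.
Need (1/9999) × (67/3)ⁿ ≥ 19, i.e. (67/3)ⁿ ≥ 189981.
(67/3)³ = 300763/27 falls short of 189981 but (67/3)⁴ = 20151121/81 reaches it, so n = 4.

4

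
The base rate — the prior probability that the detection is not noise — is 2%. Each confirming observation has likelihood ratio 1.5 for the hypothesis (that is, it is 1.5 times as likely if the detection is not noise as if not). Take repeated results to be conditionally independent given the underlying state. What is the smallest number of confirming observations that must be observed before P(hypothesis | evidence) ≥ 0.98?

Prior odds = 0.02/0.98 = 1/49.
Likelihood ratio per confirming observation = 1.5.
Target odds: 0.98 ÷ 0.02 = 49.
Require 1.5ⁿ ≥ 49 ÷ (1/49) = 2401.
1.5¹⁹ ≈2216.84 falls short of 2401 but 1.5²⁰ ≈3325.26 reaches it, so n = 20.

20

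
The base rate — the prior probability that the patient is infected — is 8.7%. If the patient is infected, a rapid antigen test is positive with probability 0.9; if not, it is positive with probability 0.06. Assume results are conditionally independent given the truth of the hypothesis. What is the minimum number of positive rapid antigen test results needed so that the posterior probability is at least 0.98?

Prior odds: 0.087 ÷ 0.913 = 87/913.
Likelihood ratio of a positive = 0.9/0.06 = 15.
Target odds: 0.98 ÷ 0.02 = 49.
Require 15ⁿ ≥ 49 ÷ (87/913) = 44737/87.
15² = 225 falls short of 44737/87 but 15³ = 3375 reaches it, so n = 3.

3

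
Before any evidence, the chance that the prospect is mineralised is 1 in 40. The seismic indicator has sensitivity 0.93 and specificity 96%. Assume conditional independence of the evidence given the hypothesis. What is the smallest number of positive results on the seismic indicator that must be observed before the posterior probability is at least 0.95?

Prior odds: 0.025 ÷ 0.975 = 1/39.
False-positive rate = 1 − 0.96 = 0.04; likelihood ratio of a positive = 0.93/0.04 = 23.25.
Target posterior odds = 0.95/0.05 = 19.
Need (1/39) × 23.25ⁿ ≥ 19, i.e. 23.25ⁿ ≥ 741.
23.25² = 540.5625 falls short of 741 but 23.25³ = 804357/64 reaches it, so n = 3.

3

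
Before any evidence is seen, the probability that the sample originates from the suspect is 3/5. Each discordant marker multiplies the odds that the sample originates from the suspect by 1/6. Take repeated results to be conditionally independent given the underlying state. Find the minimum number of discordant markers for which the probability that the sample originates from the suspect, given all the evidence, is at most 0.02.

3

Prior odds = 0.6/0.4 = 1.5.
Likelihood ratio per discordant marker = 1/6.
Target posterior odds = 0.02/0.98 = 1/49.
Need 1.5 × (1/6)ⁿ ≤ 1/49, i.e. (1/6)ⁿ ≤ 2/147.
(1/6)² = 1/36 is still above 2/147 but (1/6)³ = 1/216 is at or below it, so n = 3.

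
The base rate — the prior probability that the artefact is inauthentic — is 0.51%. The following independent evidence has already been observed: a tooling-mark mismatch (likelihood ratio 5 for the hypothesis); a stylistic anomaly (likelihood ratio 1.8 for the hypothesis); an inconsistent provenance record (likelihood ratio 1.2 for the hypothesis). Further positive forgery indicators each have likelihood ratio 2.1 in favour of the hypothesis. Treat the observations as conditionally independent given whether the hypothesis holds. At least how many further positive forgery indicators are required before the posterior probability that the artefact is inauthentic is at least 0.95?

Prior odds = 0.0051/0.9949 = 51/9949.
Combined Bayes factor of the evidence already in hand = 5 × 1.8 × 1.2 = 10.8.
Odds after that evidence = (51/9949) × 10.8 = 2754/49745.
Target odds = 0.95/0.05 = 19.
Need 2.1ⁿ ≥ 19 ÷ (2754/49745) = 945155/2754.
2.1⁷ ≈180.109 falls short of 945155/2754 but 2.1⁸ ≈378.229 reaches it, so n = 8.

8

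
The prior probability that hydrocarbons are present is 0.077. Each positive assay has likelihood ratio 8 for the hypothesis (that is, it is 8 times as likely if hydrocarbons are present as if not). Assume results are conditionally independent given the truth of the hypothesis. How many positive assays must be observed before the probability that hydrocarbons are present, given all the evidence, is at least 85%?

Prior odds: 0.077 ÷ 0.923 = 77/923.
Likelihood ratio per positive assay = 8.
Target posterior odds = 0.85/0.15 = 17/3.
Require 8ⁿ ≥ 17/3 ÷ (77/923) = 15691/231.
8² = 64 falls short of 15691/231 but 8³ = 512 reaches it, so n = 3.

3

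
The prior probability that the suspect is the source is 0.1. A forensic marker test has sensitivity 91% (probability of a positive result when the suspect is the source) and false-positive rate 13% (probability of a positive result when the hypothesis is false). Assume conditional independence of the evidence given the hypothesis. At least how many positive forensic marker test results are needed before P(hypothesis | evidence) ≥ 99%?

4

Prior odds = 0.1/0.9 = 1/9.
Likelihood ratio of a positive result = 0.91/0.13 = 7.
Target posterior odds = 0.99/0.01 = 99.
Need (1/9) × 7ⁿ ≥ 99, i.e. 7ⁿ ≥ 891.
7³ = 343 falls short of 891 but 7⁴ = 2401 reaches it, so n = 4.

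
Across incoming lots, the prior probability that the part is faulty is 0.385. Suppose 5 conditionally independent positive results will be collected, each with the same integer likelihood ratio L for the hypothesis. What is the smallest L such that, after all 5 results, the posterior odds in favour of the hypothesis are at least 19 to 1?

Prior odds = 0.385/0.615 = 77/123.
Target odds = 19.
Need L⁵ ≥ 19 ÷ (77/123) = 2337/77.
1⁵ = 1 < 2337/77 ≤ 32 = 2⁵, so L = 2.

2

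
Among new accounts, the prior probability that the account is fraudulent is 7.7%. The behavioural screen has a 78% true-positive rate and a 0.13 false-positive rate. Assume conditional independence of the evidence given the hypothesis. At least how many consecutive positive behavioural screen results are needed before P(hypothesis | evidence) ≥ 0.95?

Prior odds: 0.077 ÷ 0.923 = 77/923.
Likelihood ratio of a positive result = 0.78/0.13 = 6.
Target odds: 0.95 ÷ 0.05 = 19.
Need (77/923) × 6ⁿ ≥ 19, i.e. 6ⁿ ≥ 17537/77.
6³ = 216 falls short of 17537/77 but 6⁴ = 1296 reaches it, so n = 4.

4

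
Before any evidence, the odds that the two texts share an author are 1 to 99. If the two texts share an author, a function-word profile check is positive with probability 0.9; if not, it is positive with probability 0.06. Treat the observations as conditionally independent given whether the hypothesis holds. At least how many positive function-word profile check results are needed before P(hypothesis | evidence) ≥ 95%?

3

Prior odds = 1/99.
Likelihood ratio of a positive = 0.9/0.06 = 15.
Target posterior odds = 0.95/0.05 = 19.
Need (1/99) × 15ⁿ ≥ 19, i.e. 15ⁿ ≥ 1881.
15² = 225 falls short of 1881 but 15³ = 3375 reaches it, so n = 3.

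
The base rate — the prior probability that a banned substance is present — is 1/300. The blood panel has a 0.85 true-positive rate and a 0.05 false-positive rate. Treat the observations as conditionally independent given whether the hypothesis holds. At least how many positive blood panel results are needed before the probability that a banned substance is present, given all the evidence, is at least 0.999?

5

Prior odds: (1/300) ÷ (299/300) = 1/299.
Likelihood ratio of a positive result = 0.85/0.05 = 17.
Target odds: 0.999 ÷ 0.001 = 999.
Need (1/299) × 17ⁿ ≥ 999, i.e. 17ⁿ ≥ 298701.
17⁴ = 83521 falls short of 298701 but 17⁵ = 1419857 reaches it, so n = 5.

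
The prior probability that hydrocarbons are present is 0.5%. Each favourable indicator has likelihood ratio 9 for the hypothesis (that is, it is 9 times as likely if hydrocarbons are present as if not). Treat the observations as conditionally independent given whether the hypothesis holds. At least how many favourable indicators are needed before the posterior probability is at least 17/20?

4

Prior odds = 0.005/0.995 = 1/199.
Likelihood ratio per favourable indicator = 9.
Target odds: 0.85 ÷ 0.15 = 17/3.
Need (1/199) × 9ⁿ ≥ 17/3, i.e. 9ⁿ ≥ 3383/3.
9³ = 729 falls short of 3383/3 but 9⁴ = 6561 reaches it, so n = 4.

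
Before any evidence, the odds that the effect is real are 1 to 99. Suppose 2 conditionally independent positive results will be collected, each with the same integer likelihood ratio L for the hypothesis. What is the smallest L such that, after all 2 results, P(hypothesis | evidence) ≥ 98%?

70

Prior odds = 1/99.
Target odds = 0.98/0.02 = 49.
Need L² ≥ 49 ÷ (1/99) = 4851.
69² = 4761 < 4851 ≤ 4900 = 70², so L = 70.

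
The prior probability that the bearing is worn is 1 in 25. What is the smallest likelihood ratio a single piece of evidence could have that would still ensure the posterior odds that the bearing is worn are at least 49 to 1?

Prior odds = 0.04/0.96 = 1/24.
Target odds = 49.
Required Bayes factor = 49 ÷ (1/24) = 1176.

1176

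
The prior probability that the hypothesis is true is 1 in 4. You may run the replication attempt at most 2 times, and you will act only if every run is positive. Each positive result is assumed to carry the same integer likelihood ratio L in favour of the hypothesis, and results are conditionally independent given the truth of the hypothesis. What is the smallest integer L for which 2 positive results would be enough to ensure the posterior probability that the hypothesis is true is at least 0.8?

4

Prior odds = 0.25/0.75 = 1/3.
Target odds = 0.8/0.2 = 4.
Need L² ≥ 4 ÷ (1/3) = 12.
3² = 9 < 12 ≤ 16 = 4², so L = 4.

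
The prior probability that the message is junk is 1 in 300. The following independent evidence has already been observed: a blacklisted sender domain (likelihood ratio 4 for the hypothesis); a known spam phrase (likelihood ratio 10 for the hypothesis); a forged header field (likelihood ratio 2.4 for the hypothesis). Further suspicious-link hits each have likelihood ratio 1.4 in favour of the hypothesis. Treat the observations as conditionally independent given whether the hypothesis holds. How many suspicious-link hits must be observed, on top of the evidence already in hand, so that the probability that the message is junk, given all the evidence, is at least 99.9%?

Prior odds = (1/300)/(299/300) = 1/299.
Combined Bayes factor of the evidence already in hand = 4 × 10 × 2.4 = 96.
Odds after that evidence = (1/299) × 96 = 96/299.
Target odds = 0.999/0.001 = 999.
Need 1.4ⁿ ≥ 999 ÷ (96/299) = 3111.46875.
1.4²³ ≈2295.86 falls short of 3111.46875 but 1.4²⁴ ≈3214.2 reaches it, so n = 24.

24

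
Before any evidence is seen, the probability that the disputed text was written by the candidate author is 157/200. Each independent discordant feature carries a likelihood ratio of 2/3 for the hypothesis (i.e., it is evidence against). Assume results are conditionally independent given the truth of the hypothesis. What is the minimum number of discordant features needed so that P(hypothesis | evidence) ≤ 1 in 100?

Prior odds = 0.785/0.215 = 157/43.
Likelihood ratio per discordant feature = 2/3.
Target odds: 0.01 ÷ 0.99 = 1/99.
Require (2/3)ⁿ ≤ 1/99 ÷ (157/43) = 43/15543.
(2/3)¹⁴ = 16384/4782969 is still above 43/15543 but (2/3)¹⁵ = 32768/14348907 is at or below it, so n = 15.

15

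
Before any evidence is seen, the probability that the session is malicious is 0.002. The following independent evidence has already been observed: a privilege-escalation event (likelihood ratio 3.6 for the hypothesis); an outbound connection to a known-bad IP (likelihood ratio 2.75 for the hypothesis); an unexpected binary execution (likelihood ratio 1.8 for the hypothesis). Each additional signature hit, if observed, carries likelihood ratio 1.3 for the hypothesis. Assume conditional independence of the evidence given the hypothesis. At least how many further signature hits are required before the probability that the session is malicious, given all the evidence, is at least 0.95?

Prior odds = 0.002/0.998 = 1/499.
Combined Bayes factor of the evidence already in hand = 3.6 × 2.75 × 1.8 = 17.82.
Odds after that evidence = (1/499) × 17.82 = 891/24950.
Target odds = 0.95/0.05 = 19.
Need 1.3ⁿ ≥ 19 ÷ (891/24950) = 474050/891.
1.3²³ ≈417.539 falls short of 474050/891 but 1.3²⁴ ≈542.801 reaches it, so n = 24.

24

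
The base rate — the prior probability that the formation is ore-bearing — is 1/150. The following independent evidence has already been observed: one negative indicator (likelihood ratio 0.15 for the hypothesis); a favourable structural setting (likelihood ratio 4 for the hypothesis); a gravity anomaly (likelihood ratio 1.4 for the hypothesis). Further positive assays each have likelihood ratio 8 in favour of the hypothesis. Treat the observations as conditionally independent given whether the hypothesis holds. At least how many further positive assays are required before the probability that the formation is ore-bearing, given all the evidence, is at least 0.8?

Prior odds = (1/150)/(149/150) = 1/149.
Combined Bayes factor of the evidence already in hand = 0.15 × 4 × 1.4 = 0.84.
Odds after that evidence = (1/149) × 0.84 = 21/3725.
Target odds = 0.8/0.2 = 4.
Need 8ⁿ ≥ 4 ÷ (21/3725) = 14900/21.
8³ = 512 falls short of 14900/21 but 8⁴ = 4096 reaches it, so n = 4.

4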